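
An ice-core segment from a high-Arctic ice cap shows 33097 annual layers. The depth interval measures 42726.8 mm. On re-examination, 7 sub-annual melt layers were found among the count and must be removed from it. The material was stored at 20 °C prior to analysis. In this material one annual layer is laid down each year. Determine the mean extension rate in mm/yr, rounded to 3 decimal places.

1.291 mm/yr

True annual layer count = 33097 − 7 = 33090.
42726.8 mm over 33090 years gives 42726.8 / 33090 ≈ 1.291 mm/yr.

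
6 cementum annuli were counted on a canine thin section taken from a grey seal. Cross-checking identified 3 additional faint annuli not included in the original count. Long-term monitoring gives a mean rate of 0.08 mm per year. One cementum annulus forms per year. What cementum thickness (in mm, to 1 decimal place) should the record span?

0.7 mm

After corrections the count is 6 + 3 = 9 cementum annuli.
Length ≈ 0.08 × 9 = 0.7 mm.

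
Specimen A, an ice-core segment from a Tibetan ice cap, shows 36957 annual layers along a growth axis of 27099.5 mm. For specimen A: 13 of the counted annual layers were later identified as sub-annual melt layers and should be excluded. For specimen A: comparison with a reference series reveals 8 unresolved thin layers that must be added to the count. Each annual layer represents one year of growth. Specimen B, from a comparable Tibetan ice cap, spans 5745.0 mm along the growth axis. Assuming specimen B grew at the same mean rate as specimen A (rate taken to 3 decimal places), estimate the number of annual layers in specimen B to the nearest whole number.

Specimen A: after corrections the count is 36957 − 13 + 8 = 36952 annual layers.
A: 27099.5 mm over 36952 years gives 27099.5 / 36952 ≈ 0.733 mm/yr.
B spans 5745.0 / 0.733 = 7837.65 years ≈ 7838 annual layers.

7838 annual layers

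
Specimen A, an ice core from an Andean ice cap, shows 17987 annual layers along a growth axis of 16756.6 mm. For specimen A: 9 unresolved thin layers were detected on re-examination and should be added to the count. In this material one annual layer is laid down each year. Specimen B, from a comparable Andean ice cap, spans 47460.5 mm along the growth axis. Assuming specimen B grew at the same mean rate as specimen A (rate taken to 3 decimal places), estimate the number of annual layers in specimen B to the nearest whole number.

Specimen A: correcting the raw count gives 17987 + 9 = 17996 true annual layers.
A: 16756.6 mm over 17996 years gives 16756.6 / 17996 ≈ 0.931 mm/year.
B spans 47460.5 / 0.931 = 50977.98 years ≈ 50978 annual layers.

50978 annual layers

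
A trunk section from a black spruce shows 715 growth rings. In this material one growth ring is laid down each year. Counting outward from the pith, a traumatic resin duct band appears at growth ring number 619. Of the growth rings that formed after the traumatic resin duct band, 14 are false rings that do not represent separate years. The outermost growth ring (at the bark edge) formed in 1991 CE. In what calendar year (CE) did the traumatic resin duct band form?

715 − 619 = 96 growth rings lie beyond the traumatic resin duct band toward the bark edge.
Removing the 14 false growth rings leaves 96 − 14 = 82 true growth rings beyond the traumatic resin duct band.
1991 − 82 = 1909 CE.

1909 CE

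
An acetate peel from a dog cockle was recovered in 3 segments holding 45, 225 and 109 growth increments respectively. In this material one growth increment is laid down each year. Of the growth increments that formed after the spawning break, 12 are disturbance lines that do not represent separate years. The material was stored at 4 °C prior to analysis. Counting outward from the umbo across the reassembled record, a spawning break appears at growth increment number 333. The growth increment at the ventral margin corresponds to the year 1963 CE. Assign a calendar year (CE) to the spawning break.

Total growth increments = 45 + 225 + 109 = 379.
379 − 333 = 46 growth increments lie beyond the spawning break toward the ventral margin.
Removing the 12 false growth increments leaves 46 − 12 = 34 true growth increments beyond the spawning break.
1963 − 34 = 1929 CE.

1929 CE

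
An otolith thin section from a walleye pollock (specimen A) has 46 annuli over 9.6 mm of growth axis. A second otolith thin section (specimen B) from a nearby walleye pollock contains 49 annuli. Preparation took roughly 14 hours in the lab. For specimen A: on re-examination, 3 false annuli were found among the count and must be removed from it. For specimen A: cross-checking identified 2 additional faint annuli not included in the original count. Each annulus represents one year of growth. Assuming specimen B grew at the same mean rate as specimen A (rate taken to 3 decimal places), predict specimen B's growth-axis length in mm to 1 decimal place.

Specimen A: after corrections the count is 46 − 3 + 2 = 45 annuli.
A: 9.6 mm over 45 years gives 9.6 / 45 ≈ 0.213 mm per year.
Length of B = 0.213 × 49 = 10.4 mm.

10.4 mm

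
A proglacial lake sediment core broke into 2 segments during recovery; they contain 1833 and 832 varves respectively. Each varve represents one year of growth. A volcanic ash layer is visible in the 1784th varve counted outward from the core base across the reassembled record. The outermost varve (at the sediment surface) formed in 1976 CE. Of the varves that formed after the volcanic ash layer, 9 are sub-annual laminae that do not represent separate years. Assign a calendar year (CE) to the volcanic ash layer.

1104 CE

Total varves = 1833 + 832 = 2665.
Between varve 1784 and the sediment surface there are 2665 − 1784 = 881 varves.
Removing the 9 false varves leaves 881 − 9 = 872 true varves beyond the volcanic ash layer.
1976 − 872 = 1104 CE.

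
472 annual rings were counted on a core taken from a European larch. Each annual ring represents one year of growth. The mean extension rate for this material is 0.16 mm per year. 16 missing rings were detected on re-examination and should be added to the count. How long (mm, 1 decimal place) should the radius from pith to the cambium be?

78.1 mm

Correcting the raw count gives 472 + 16 = 488 true annual rings.
Length ≈ 0.16 × 488 = 78.1 mm.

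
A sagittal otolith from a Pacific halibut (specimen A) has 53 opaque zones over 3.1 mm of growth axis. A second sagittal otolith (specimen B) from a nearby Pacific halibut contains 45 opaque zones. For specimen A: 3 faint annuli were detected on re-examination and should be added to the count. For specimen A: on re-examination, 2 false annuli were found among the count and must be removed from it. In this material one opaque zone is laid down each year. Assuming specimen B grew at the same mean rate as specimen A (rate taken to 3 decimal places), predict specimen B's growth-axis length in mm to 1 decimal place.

2.6 mm

Specimen A: true opaque zone count = 53 − 2 + 3 = 54.
A: Extension rate ≈ 3.1 / 54 = 0.057 mm/yr.
B's length ≈ 0.057 × 45 = 2.6 mm.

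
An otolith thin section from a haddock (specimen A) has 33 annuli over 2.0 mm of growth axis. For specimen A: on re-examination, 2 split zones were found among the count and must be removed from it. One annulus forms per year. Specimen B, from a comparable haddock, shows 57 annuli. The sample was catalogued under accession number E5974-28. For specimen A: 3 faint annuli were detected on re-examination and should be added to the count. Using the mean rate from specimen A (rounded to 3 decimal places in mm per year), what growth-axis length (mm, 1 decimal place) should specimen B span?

Specimen A: adjusted count: 33 − 2 + 3 = 34 annuli.
A: Extension rate ≈ 2.0 / 34 = 0.059 mm/yr.
B's length ≈ 0.059 × 57 = 3.4 mm.

3.4 mm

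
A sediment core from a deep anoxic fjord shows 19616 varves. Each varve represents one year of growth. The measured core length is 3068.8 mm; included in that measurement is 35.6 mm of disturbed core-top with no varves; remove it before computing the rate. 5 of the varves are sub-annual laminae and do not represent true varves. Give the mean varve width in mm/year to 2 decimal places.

0.15 mm/year

Correcting the raw count gives 19616 − 5 = 19611 true varves.
The growth record spans 3068.8 − 35.6 = 3033.2 mm.
Mean rate = 3033.2 mm / 19611 years ≈ 0.15 mm/year.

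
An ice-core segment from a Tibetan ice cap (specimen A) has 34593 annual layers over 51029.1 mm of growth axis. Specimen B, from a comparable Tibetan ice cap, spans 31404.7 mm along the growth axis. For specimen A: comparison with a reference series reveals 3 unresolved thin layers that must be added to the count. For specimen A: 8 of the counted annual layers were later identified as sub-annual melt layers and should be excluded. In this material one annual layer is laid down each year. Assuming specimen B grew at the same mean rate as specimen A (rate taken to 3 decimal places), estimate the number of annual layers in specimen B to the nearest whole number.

Specimen A: true annual layer count = 34593 − 8 + 3 = 34588.
A: Extension rate ≈ 51029.1 / 34588 = 1.475 mm/yr.
For B, 31404.7 / 1.475 = 21291.32 years ≈ 21291 annual layers.

21291 annual layers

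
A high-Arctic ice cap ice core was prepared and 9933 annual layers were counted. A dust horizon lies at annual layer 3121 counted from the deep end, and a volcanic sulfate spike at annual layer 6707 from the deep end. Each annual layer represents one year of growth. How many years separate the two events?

3586 years

Separation: 6707 − 3121 = 3586 annual layers.
At one annual layer per year, 3586 years elapsed between them.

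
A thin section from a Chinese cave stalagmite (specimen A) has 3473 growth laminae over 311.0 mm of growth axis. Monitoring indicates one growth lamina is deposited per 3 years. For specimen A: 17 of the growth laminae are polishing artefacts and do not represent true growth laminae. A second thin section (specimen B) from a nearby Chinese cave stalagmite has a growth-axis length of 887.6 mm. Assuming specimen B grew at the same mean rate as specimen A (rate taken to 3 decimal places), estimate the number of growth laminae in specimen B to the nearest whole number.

Specimen A: adjusted count: 3473 − 17 = 3456 growth laminae.
Specimen A: 3456 growth laminae at 3 years each span 3456 × 3 = 10368 years.
A: 311.0 mm over 10368 years gives 311.0 / 10368 ≈ 0.030 mm/year.
For B, 887.6 / 0.030 = 29586.67 years; at 3 years per growth lamina that is 29586.67 / 3 ≈ 9862 growth laminae.

9862 growth laminae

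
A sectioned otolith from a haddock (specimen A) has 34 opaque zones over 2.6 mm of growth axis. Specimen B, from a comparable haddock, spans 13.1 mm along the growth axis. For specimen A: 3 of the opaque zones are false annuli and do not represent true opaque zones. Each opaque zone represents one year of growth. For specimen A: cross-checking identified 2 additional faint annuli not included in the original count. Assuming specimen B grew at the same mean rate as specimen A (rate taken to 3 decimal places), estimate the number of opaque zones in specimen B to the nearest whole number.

166 opaque zones

Specimen A: adjusted count: 34 − 3 + 2 = 33 opaque zones.
A: 2.6 mm over 33 years gives 2.6 / 33 ≈ 0.079 mm per year.
For B, 13.1 / 0.079 = 165.82 years ≈ 166 opaque zones.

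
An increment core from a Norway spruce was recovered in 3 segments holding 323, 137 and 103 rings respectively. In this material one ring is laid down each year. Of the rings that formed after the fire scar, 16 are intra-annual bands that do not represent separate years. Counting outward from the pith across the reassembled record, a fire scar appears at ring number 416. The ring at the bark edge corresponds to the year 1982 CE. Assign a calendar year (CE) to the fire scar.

1851 CE

Total rings = 323 + 137 + 103 = 563.
563 − 416 = 147 rings lie beyond the fire scar toward the bark edge.
147 − 16 false = 131 true rings after the fire scar.
1982 − 131 = 1851 CE.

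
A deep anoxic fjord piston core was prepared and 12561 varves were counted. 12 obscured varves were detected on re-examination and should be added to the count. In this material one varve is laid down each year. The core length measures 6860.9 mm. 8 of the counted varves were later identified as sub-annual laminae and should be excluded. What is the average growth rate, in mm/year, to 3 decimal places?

0.546 mm/year

True varve count = 12561 − 8 + 12 = 12565.
6860.9 mm over 12565 years gives 6860.9 / 12565 ≈ 0.546 mm/year.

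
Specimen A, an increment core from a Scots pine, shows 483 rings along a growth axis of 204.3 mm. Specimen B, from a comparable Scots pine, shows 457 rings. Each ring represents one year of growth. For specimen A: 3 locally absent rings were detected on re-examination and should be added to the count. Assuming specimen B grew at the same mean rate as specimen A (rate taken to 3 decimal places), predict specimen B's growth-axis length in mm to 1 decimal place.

191.9 mm

Specimen A: true ring count = 483 + 3 = 486.
A: Extension rate ≈ 204.3 / 486 = 0.420 mm per year.
Length of B = 0.420 × 457 = 191.9 mm.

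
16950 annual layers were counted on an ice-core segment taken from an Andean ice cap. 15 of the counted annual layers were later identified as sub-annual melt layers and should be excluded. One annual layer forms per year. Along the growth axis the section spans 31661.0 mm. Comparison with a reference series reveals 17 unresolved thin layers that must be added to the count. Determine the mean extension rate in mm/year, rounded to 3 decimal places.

1.868 mm/year

After corrections the count is 16950 − 15 + 17 = 16952 annual layers.
Mean rate = 31661.0 mm / 16952 years ≈ 1.868 mm/year.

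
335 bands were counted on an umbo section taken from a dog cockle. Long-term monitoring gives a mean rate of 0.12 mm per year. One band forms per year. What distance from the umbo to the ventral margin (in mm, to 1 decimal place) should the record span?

40.2 mm

335 years of growth are recorded.
335 years at 0.12 mm/year gives 0.12 × 335 = 40.2 mm.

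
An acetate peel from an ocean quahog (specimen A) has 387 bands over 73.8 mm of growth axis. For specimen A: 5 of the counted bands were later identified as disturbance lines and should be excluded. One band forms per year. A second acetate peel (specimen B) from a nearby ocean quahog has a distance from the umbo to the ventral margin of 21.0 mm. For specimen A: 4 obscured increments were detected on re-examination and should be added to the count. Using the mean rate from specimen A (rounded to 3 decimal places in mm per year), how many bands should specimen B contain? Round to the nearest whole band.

110 bands

Specimen A: true band count = 387 − 5 + 4 = 386.
A: Extension rate ≈ 73.8 / 386 = 0.191 mm per year.
Specimen B: 21.0 mm / 0.191 mm per year = 109.95 years ≈ 110 bands.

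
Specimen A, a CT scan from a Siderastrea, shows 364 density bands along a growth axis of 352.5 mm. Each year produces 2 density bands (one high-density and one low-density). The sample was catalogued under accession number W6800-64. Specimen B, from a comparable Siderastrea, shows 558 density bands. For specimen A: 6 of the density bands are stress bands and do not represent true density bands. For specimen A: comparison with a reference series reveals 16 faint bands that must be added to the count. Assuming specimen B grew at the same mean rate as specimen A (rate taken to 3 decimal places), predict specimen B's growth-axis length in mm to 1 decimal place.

525.9 mm

Specimen A: true density band count = 364 − 6 + 16 = 374.
Specimen A: with 2 density bands per year, 374 / 2 = 187 years.
A: Mean rate = 352.5 mm / 187 years ≈ 1.885 mm/year.
Specimen B: with 2 density bands per year, 558 / 2 = 279 years. B's length ≈ 1.885 × 279 = 525.9 mm.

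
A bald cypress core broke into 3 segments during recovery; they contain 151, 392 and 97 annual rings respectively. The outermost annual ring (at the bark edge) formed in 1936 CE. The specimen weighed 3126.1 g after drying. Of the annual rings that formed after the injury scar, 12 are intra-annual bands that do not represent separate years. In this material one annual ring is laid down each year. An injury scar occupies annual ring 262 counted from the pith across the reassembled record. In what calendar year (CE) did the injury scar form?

Total annual rings = 151 + 392 + 97 = 640.
The injury scar sits at annual ring 262 from the pith, so 640 − 262 = 378 annual rings formed after it.
378 − 12 false = 366 true annual rings after the injury scar.
Counting back 366 years from 1936 CE places the injury scar in 1936 − 366 = 1570 CE.

1570 CE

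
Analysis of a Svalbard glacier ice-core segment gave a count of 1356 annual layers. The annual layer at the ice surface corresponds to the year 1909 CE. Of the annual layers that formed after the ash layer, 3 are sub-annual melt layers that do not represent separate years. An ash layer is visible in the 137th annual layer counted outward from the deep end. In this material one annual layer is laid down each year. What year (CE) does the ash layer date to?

693 CE

1356 − 137 = 1219 annual layers lie beyond the ash layer toward the ice surface.
Excluding 3 false annual layers: 1219 − 3 = 1216.
1909 − 1216 = 693 CE.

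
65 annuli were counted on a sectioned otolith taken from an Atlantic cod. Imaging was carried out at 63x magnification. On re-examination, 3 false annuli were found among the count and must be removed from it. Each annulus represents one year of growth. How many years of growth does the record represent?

Adjusted count: 65 − 3 = 62 annuli.
At one annulus per year, that is 62 years.

62 years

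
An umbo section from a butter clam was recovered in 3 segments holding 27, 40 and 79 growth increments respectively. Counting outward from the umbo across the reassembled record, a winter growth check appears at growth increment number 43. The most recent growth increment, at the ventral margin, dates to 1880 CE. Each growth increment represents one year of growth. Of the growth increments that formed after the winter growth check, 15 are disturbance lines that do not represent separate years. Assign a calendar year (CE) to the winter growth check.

Total growth increments = 27 + 40 + 79 = 146.
Between growth increment 43 and the ventral margin there are 146 − 43 = 103 growth increments.
103 − 15 false = 88 true growth increments after the winter growth check.
The growth increment at the ventral margin is 1880 CE, so the winter growth check dates to 1880 − 88 = 1792 CE.

1792 CE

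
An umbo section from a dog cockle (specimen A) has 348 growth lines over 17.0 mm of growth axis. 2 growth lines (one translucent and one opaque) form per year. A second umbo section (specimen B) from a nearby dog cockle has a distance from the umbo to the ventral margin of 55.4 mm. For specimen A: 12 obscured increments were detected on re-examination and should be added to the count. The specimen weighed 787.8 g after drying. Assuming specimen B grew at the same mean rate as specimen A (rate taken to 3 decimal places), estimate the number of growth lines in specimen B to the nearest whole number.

1179 growth lines

Specimen A: true growth line count = 348 + 12 = 360.
Specimen A: 360 growth lines at 2 per year is 360 / 2 = 180 years.
A: 17.0 mm over 180 years gives 17.0 / 180 ≈ 0.094 mm/year.
For B, 55.4 / 0.094 = 589.36 years; at 2 growth lines per year that is 589.36 × 2 ≈ 1179 growth lines.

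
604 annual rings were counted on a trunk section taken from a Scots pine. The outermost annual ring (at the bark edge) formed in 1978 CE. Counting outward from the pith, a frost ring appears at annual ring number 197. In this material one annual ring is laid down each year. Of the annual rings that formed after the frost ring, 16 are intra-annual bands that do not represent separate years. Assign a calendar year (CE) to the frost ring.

604 − 197 = 407 annual rings lie beyond the frost ring toward the bark edge.
Removing the 16 false annual rings leaves 407 − 16 = 391 true annual rings beyond the frost ring.
1978 − 391 = 1587 CE.

1587 CE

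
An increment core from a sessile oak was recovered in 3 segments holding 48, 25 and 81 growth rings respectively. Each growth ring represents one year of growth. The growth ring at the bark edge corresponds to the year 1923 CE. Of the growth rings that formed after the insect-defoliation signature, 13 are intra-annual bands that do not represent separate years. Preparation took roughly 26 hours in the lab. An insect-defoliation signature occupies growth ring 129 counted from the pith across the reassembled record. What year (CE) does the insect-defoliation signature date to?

1911 CE

Total growth rings = 48 + 25 + 81 = 154.
Between growth ring 129 and the bark edge there are 154 − 129 = 25 growth rings.
Excluding 13 false growth rings: 25 − 13 = 12.
1923 − 12 = 1911 CE.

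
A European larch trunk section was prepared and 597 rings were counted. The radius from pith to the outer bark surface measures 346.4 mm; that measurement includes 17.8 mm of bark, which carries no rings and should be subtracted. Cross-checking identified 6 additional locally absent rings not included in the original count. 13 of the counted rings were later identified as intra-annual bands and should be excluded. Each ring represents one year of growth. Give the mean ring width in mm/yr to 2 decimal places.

0.56 mm/yr

Adjusted count: 597 − 13 + 6 = 590 rings.
Net length = 346.4 − 17.8 = 328.6 mm.
Mean rate = 328.6 mm / 590 years ≈ 0.56 mm/yr.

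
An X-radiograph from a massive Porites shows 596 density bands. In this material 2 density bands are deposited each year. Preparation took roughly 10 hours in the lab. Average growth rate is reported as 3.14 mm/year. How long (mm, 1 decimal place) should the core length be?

Dividing by 2 density bands per year: 596 / 2 = 298 years.
Predicted length = 3.14 mm/year × 298 years = 935.7 mm.

935.7 mm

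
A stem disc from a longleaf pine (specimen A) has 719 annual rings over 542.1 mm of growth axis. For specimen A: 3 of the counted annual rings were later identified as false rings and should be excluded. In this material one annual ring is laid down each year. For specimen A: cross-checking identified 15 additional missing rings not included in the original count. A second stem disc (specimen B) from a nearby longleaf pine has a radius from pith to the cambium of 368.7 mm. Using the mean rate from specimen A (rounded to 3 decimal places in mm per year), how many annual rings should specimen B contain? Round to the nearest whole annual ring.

Specimen A: correcting the raw count gives 719 − 3 + 15 = 731 true annual rings.
A: 542.1 mm over 731 years gives 542.1 / 731 ≈ 0.742 mm/yr.
For B, 368.7 / 0.742 = 496.90 years ≈ 497 annual rings.

497 annual rings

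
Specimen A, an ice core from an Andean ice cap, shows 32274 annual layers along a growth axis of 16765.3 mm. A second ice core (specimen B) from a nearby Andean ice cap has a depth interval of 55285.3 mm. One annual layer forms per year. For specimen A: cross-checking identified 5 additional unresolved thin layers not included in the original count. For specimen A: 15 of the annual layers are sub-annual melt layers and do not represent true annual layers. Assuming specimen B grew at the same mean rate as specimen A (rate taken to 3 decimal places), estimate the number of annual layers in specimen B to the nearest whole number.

106318 annual layers

Specimen A: adjusted count: 32274 − 15 + 5 = 32264 annual layers.
A: Extension rate ≈ 16765.3 / 32264 = 0.520 mm per year.
Specimen B: 55285.3 mm / 0.520 mm per year = 106317.88 years ≈ 106318 annual layers.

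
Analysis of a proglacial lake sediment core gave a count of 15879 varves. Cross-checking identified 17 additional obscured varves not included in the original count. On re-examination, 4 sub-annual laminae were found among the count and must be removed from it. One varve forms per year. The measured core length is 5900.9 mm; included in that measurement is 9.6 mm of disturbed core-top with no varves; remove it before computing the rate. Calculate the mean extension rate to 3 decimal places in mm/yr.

Adjusted count: 15879 − 4 + 17 = 15892 varves.
Net length = 5900.9 − 9.6 = 5891.3 mm.
5891.3 mm over 15892 years gives 5891.3 / 15892 ≈ 0.371 mm/yr.

0.371 mm/yr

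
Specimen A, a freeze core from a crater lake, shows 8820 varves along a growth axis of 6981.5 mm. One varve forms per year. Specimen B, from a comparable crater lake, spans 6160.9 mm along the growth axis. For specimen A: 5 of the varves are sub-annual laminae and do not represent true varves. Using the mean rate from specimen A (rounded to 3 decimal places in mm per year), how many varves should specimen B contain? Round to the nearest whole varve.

Specimen A: correcting the raw count gives 8820 − 5 = 8815 true varves.
A: Extension rate ≈ 6981.5 / 8815 = 0.792 mm/year.
For B, 6160.9 / 0.792 = 7778.91 years ≈ 7779 varves.

7779 varves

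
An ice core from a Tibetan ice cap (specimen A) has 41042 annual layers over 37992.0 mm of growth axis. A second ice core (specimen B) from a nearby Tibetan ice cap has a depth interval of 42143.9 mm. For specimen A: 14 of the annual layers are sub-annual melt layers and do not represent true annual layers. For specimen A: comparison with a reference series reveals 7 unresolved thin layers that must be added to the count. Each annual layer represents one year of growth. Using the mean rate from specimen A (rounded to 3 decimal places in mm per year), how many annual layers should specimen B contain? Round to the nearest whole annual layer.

Specimen A: correcting the raw count gives 41042 − 14 + 7 = 41035 true annual layers.
A: Extension rate ≈ 37992.0 / 41035 = 0.926 mm/year.
Specimen B: 42143.9 mm / 0.926 mm per year = 45511.77 years ≈ 45512 annual layers.

45512 annual layers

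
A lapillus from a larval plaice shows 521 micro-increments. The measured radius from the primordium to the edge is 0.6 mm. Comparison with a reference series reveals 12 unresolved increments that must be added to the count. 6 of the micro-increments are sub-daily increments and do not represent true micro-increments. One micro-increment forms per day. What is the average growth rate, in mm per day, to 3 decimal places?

Adjusted count: 521 − 6 + 12 = 527 micro-increments.
Extension rate ≈ 0.6 / 527 = 0.001 mm per day.

0.001 mm per day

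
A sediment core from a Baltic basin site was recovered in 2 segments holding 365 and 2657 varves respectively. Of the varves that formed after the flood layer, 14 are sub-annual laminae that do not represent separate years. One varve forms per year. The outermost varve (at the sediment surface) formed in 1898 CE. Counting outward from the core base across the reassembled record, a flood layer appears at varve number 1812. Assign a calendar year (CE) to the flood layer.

Total varves = 365 + 2657 = 3022.
The flood layer sits at varve 1812 from the core base, so 3022 − 1812 = 1210 varves formed after it.
Removing the 14 false varves leaves 1210 − 14 = 1196 true varves beyond the flood layer.
Counting back 1196 years from 1898 CE places the flood layer in 1898 − 1196 = 702 CE.

702 CE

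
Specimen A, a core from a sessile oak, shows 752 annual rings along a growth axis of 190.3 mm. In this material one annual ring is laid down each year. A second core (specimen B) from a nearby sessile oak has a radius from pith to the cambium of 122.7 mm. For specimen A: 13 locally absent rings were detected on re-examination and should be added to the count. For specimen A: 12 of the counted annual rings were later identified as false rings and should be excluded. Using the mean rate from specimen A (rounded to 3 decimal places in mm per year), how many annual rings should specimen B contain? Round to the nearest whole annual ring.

Specimen A: true annual ring count = 752 − 12 + 13 = 753.
A: Extension rate ≈ 190.3 / 753 = 0.253 mm/yr.
Specimen B: 122.7 mm / 0.253 mm per year = 484.98 years ≈ 485 annual rings.

485 annual rings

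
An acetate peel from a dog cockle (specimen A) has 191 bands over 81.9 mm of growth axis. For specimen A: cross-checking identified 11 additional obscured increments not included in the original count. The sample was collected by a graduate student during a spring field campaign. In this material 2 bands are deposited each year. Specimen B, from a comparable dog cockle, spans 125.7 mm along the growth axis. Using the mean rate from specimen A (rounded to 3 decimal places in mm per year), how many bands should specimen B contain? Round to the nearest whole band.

Specimen A: adjusted count: 191 + 11 = 202 bands.
Specimen A: with 2 bands per year, 202 / 2 = 101 years.
A: 81.9 mm over 101 years gives 81.9 / 101 ≈ 0.811 mm/year.
For B, 125.7 / 0.811 = 154.99 years; at 2 bands per year that is 154.99 × 2 ≈ 310 bands.

310 bands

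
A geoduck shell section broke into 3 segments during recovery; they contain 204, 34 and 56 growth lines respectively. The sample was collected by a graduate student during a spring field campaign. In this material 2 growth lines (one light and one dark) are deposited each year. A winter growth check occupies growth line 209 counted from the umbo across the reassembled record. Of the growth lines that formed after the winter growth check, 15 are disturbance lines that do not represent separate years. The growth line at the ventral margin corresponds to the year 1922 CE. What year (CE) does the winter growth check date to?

Total growth lines = 204 + 34 + 56 = 294.
Between growth line 209 and the ventral margin there are 294 − 209 = 85 growth lines.
Excluding 15 false growth lines: 85 − 15 = 70.
Dividing by 2 growth lines per year: 70 / 2 = 35 years.
1922 − 35 = 1887 CE.

1887 CE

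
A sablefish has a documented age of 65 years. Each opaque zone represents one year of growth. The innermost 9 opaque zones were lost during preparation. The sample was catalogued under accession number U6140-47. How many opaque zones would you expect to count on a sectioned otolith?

Expected opaque zones over 65 years: 65.
Subtracting the 9 opaque zones not captured gives 65 − 9 = 56 opaque zones in the record.

56 opaque zones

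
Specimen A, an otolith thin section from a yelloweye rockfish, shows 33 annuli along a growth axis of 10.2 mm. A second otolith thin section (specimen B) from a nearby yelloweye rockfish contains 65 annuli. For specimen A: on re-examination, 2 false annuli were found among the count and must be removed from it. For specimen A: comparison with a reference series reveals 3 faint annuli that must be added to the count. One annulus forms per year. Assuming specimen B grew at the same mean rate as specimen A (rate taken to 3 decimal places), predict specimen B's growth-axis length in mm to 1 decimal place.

19.5 mm

Specimen A: adjusted count: 33 − 2 + 3 = 34 annuli.
A: Mean rate = 10.2 mm / 34 years ≈ 0.300 mm per year.
B's length ≈ 0.300 × 65 = 19.5 mm.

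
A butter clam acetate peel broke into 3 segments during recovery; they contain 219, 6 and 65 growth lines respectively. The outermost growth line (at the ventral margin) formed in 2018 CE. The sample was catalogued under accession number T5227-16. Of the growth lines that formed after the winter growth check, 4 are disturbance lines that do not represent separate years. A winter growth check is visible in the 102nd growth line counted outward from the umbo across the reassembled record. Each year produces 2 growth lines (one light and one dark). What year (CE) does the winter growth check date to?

1926 CE

Total growth lines = 219 + 6 + 65 = 290.
290 − 102 = 188 growth lines lie beyond the winter growth check toward the ventral margin.
Removing the 4 false growth lines leaves 188 − 4 = 184 true growth lines beyond the winter growth check.
184 growth lines at 2 per year is 184 / 2 = 92 years.
Counting back 92 years from 2018 CE places the winter growth check in 2018 − 92 = 1926 CE.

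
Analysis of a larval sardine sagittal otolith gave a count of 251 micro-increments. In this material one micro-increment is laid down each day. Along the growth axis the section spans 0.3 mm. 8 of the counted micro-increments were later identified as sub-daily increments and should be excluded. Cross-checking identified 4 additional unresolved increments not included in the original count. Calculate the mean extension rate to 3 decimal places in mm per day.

0.001 mm per day

Correcting the raw count gives 251 − 8 + 4 = 247 true micro-increments.
0.3 mm over 247 days gives 0.3 / 247 ≈ 0.001 mm per day.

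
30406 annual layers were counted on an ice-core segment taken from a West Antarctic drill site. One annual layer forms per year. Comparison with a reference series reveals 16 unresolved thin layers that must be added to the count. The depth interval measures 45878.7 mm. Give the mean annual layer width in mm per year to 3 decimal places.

1.508 mm per year

After corrections the count is 30406 + 16 = 30422 annual layers.
Extension rate ≈ 45878.7 / 30422 = 1.508 mm per year.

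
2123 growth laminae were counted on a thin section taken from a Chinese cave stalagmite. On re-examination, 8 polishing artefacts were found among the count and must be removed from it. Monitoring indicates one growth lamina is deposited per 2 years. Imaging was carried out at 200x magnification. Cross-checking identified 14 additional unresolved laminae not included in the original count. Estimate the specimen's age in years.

4258 yr

Adjusted count: 2123 − 8 + 14 = 2129 growth laminae.
2129 growth laminae at 2 years each span 2129 × 2 = 4258 years.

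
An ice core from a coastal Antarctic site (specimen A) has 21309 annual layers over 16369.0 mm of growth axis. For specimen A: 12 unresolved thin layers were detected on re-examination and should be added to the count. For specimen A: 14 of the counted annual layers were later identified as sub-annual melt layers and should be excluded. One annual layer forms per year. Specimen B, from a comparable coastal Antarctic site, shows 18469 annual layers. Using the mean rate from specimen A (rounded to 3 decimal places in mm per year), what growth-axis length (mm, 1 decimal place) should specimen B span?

Specimen A: true annual layer count = 21309 − 14 + 12 = 21307.
A: Mean rate = 16369.0 mm / 21307 years ≈ 0.768 mm/year.
B's length ≈ 0.768 × 18469 = 14184.2 mm.

14184.2 mm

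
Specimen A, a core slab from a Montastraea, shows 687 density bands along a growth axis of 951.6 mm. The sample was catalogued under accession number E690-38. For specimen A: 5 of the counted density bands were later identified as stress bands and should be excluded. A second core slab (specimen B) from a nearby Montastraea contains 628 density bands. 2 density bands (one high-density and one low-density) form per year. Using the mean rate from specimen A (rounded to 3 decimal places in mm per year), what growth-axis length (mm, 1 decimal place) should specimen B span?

Specimen A: correcting the raw count gives 687 − 5 = 682 true density bands.
Specimen A: 682 density bands at 2 per year is 682 / 2 = 341 years.
A: Extension rate ≈ 951.6 / 341 = 2.791 mm/year.
Specimen B: dividing by 2 density bands per year: 628 / 2 = 314 years. For B, 2.791 mm/year × 314 years = 876.4 mm.

876.4 mm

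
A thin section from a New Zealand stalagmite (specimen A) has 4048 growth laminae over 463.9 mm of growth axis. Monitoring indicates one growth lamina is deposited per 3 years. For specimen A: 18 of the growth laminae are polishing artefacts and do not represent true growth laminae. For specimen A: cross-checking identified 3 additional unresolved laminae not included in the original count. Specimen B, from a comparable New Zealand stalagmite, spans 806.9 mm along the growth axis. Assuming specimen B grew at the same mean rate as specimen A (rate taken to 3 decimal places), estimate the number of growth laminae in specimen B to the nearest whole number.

Specimen A: true growth lamina count = 4048 − 18 + 3 = 4033.
Specimen A: 4033 growth laminae at 3 years each span 4033 × 3 = 12099 years.
A: 463.9 mm over 12099 years gives 463.9 / 12099 ≈ 0.038 mm per year.
B spans 806.9 / 0.038 = 21234.21 years; at 3 years per growth lamina that is 21234.21 / 3 ≈ 7078 growth laminae.

7078 growth laminae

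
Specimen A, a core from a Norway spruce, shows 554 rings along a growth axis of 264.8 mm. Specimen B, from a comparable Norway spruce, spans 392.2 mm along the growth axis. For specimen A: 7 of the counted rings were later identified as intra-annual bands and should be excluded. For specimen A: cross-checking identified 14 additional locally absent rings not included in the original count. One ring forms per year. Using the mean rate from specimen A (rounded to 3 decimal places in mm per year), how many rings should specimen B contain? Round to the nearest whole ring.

831 rings

Specimen A: true ring count = 554 − 7 + 14 = 561.
A: 264.8 mm over 561 years gives 264.8 / 561 ≈ 0.472 mm/year.
Specimen B: 392.2 mm / 0.472 mm per year = 830.93 years ≈ 831 rings.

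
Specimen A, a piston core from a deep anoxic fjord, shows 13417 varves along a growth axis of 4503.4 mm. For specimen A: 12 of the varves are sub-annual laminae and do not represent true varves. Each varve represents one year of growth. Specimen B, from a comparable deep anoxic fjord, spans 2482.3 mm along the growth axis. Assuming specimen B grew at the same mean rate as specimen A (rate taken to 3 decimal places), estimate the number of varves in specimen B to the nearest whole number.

7388 varves

Specimen A: correcting the raw count gives 13417 − 12 = 13405 true varves.
A: Mean rate = 4503.4 mm / 13405 years ≈ 0.336 mm/yr.
B spans 2482.3 / 0.336 = 7387.80 years ≈ 7388 varves.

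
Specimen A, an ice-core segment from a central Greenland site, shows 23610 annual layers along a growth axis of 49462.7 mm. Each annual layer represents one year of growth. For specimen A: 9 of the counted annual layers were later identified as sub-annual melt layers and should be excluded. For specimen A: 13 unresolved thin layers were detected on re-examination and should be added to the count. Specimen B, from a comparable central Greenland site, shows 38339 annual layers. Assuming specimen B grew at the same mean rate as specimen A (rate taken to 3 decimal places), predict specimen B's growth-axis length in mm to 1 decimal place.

80320.2 mm

Specimen A: correcting the raw count gives 23610 − 9 + 13 = 23614 true annual layers.
A: Extension rate ≈ 49462.7 / 23614 = 2.095 mm per year.
Length of B = 2.095 × 38339 = 80320.2 mm.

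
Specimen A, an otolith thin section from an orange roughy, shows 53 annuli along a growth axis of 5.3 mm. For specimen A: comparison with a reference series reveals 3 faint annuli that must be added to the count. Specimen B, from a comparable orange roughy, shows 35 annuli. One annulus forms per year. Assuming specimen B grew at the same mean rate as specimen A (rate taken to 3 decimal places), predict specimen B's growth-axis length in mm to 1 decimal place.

3.3 mm

Specimen A: adjusted count: 53 + 3 = 56 annuli.
A: 5.3 mm over 56 years gives 5.3 / 56 ≈ 0.095 mm per year.
Length of B = 0.095 × 35 = 3.3 mm.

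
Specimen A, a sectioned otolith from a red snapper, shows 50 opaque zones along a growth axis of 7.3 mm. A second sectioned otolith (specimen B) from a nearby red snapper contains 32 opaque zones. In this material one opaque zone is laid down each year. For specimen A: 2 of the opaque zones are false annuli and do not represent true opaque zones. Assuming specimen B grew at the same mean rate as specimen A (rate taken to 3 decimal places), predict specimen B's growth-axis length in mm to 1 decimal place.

4.9 mm

Specimen A: after corrections the count is 50 − 2 = 48 opaque zones.
A: 7.3 mm over 48 years gives 7.3 / 48 ≈ 0.152 mm per year.
For B, 0.152 mm/year × 32 years = 4.9 mm.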